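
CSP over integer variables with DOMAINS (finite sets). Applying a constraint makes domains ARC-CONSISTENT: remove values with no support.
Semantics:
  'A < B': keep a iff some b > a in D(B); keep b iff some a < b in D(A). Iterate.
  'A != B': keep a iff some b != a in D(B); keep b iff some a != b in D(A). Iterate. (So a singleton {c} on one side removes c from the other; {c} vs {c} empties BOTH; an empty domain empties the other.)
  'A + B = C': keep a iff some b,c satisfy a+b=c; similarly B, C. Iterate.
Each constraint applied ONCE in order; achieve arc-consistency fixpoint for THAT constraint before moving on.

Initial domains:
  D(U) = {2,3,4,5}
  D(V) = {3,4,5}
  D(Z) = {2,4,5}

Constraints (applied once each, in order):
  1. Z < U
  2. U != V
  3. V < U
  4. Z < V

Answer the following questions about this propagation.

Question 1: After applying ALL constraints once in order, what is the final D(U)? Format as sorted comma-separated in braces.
Answer: {4,5}

Derivation:
Constraint 1 (Z < U) on D(Z)={2,4,5} D(U)={2,3,4,5}: Z {2,4,5}->{2,4}; U {2,3,4,5}->{3,4,5}
Constraint 2 (U != V) on D(U)={3,4,5} D(V)={3,4,5}: no change
Constraint 3 (V < U) on D(V)={3,4,5} D(U)={3,4,5}: V {3,4,5}->{3,4}; U {3,4,5}->{4,5}
Constraint 4 (Z < V) on D(Z)={2,4} D(V)={3,4}: Z {2,4}->{2}
So after all 4 constraints: D(U) = {4,5}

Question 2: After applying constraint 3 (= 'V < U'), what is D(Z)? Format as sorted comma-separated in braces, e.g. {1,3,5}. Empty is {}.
Constraint 1 (Z < U) on D(Z)={2,4,5} D(U)={2,3,4,5}: Z {2,4,5}->{2,4}; U {2,3,4,5}->{3,4,5}
Constraint 2 (U != V) on D(U)={3,4,5} D(V)={3,4,5}: no change
Constraint 3 (V < U) on D(V)={3,4,5} D(U)={3,4,5}: V {3,4,5}->{3,4}; U {3,4,5}->{4,5}
So after constraint 3: D(Z) = {2,4}

Answer: {2,4}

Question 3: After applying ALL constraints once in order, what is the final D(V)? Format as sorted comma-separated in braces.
Answer: {3,4}

Derivation:
Constraint 1 (Z < U) on D(Z)={2,4,5} D(U)={2,3,4,5}: Z {2,4,5}->{2,4}; U {2,3,4,5}->{3,4,5}
Constraint 2 (U != V) on D(U)={3,4,5} D(V)={3,4,5}: no change
Constraint 3 (V < U) on D(V)={3,4,5} D(U)={3,4,5}: V {3,4,5}->{3,4}; U {3,4,5}->{4,5}
Constraint 4 (Z < V) on D(Z)={2,4} D(V)={3,4}: Z {2,4}->{2}
So after all 4 constraints: D(V) = {3,4}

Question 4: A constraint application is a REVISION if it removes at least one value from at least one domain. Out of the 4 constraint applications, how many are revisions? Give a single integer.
Answer: 3

Derivation:
Constraint 1 (Z < U) on D(Z)={2,4,5} D(U)={2,3,4,5}: Z {2,4,5}->{2,4}; U {2,3,4,5}->{3,4,5} => REVISION
Constraint 2 (U != V) on D(U)={3,4,5} D(V)={3,4,5}: no change => not a revision
Constraint 3 (V < U) on D(V)={3,4,5} D(U)={3,4,5}: V {3,4,5}->{3,4}; U {3,4,5}->{4,5} => REVISION
Constraint 4 (Z < V) on D(Z)={2,4} D(V)={3,4}: Z {2,4}->{2} => REVISION
Total revisions = 3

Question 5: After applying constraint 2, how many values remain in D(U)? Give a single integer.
Constraint 1 (Z < U) on D(Z)={2,4,5} D(U)={2,3,4,5}: Z {2,4,5}->{2,4}; U {2,3,4,5}->{3,4,5}
Constraint 2 (U != V) on D(U)={3,4,5} D(V)={3,4,5}: no change
So after constraint 2: D(U)={3,4,5}, size = 3

Answer: 3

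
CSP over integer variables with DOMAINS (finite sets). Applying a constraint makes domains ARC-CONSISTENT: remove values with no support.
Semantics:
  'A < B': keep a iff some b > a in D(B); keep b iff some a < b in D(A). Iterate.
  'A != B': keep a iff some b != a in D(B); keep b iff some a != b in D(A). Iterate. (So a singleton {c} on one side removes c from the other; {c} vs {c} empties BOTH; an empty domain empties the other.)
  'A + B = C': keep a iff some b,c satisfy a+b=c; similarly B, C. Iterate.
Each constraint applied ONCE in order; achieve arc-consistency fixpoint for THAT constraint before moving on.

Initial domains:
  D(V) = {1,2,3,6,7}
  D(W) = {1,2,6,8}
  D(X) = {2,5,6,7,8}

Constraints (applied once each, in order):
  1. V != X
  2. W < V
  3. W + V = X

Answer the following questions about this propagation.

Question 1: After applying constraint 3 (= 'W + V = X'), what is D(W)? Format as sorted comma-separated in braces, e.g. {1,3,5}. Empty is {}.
Answer: {1,2,6}

Derivation:
Constraint 1 (V != X) on D(V)={1,2,3,6,7} D(X)={2,5,6,7,8}: no change
Constraint 2 (W < V) on D(W)={1,2,6,8} D(V)={1,2,3,6,7}: W {1,2,6,8}->{1,2,6}; V {1,2,3,6,7}->{2,3,6,7}
Constraint 3 (W + V = X) on D(W)={1,2,6} D(V)={2,3,6,7} D(X)={2,5,6,7,8}: X {2,5,6,7,8}->{5,7,8}
So after constraint 3: D(W) = {1,2,6}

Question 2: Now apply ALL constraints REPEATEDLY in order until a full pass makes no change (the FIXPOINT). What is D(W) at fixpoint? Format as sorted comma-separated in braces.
Answer: {1,2,6}

Derivation:
pass 0 (initial): D(W)={1,2,6,8}
pass 1: V {1,2,3,6,7}->{2,3,6,7}; W {1,2,6,8}->{1,2,6}; X {2,5,6,7,8}->{5,7,8}
pass 2: no change
Fixpoint after 2 passes: D(W) = {1,2,6}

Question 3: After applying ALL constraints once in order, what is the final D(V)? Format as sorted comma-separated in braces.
Constraint 1 (V != X) on D(V)={1,2,3,6,7} D(X)={2,5,6,7,8}: no change
Constraint 2 (W < V) on D(W)={1,2,6,8} D(V)={1,2,3,6,7}: W {1,2,6,8}->{1,2,6}; V {1,2,3,6,7}->{2,3,6,7}
Constraint 3 (W + V = X) on D(W)={1,2,6} D(V)={2,3,6,7} D(X)={2,5,6,7,8}: X {2,5,6,7,8}->{5,7,8}
So after all 3 constraints: D(V) = {2,3,6,7}

Answer: {2,3,6,7}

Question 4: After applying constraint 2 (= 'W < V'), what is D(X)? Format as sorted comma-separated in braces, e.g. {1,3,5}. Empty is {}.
Answer: {2,5,6,7,8}

Derivation:
Constraint 1 (V != X) on D(V)={1,2,3,6,7} D(X)={2,5,6,7,8}: no change
Constraint 2 (W < V) on D(W)={1,2,6,8} D(V)={1,2,3,6,7}: W {1,2,6,8}->{1,2,6}; V {1,2,3,6,7}->{2,3,6,7}
So after constraint 2: D(X) = {2,5,6,7,8}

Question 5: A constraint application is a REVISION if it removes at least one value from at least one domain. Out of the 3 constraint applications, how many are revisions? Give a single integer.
Constraint 1 (V != X) on D(V)={1,2,3,6,7} D(X)={2,5,6,7,8}: no change => not a revision
Constraint 2 (W < V) on D(W)={1,2,6,8} D(V)={1,2,3,6,7}: W {1,2,6,8}->{1,2,6}; V {1,2,3,6,7}->{2,3,6,7} => REVISION
Constraint 3 (W + V = X) on D(W)={1,2,6} D(V)={2,3,6,7} D(X)={2,5,6,7,8}: X {2,5,6,7,8}->{5,7,8} => REVISION
Total revisions = 2

Answer: 2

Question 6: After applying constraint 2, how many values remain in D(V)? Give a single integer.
Answer: 4

Derivation:
Constraint 1 (V != X) on D(V)={1,2,3,6,7} D(X)={2,5,6,7,8}: no change
Constraint 2 (W < V) on D(W)={1,2,6,8} D(V)={1,2,3,6,7}: W {1,2,6,8}->{1,2,6}; V {1,2,3,6,7}->{2,3,6,7}
So after constraint 2: D(V)={2,3,6,7}, size = 4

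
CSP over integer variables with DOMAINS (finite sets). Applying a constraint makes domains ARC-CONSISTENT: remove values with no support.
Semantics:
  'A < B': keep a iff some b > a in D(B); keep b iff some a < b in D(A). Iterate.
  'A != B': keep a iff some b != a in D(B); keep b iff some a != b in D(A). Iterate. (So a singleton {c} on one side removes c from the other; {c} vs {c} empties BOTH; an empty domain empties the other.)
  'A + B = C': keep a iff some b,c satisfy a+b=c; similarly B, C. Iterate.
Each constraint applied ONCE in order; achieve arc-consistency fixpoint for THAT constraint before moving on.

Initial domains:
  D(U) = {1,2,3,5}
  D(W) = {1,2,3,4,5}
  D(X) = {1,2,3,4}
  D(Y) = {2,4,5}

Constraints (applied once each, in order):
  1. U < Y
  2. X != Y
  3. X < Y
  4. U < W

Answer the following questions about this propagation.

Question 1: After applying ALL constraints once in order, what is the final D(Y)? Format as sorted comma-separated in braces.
Answer: {2,4,5}

Derivation:
Constraint 1 (U < Y) on D(U)={1,2,3,5} D(Y)={2,4,5}: U {1,2,3,5}->{1,2,3}
Constraint 2 (X != Y) on D(X)={1,2,3,4} D(Y)={2,4,5}: no change
Constraint 3 (X < Y) on D(X)={1,2,3,4} D(Y)={2,4,5}: no change
Constraint 4 (U < W) on D(U)={1,2,3} D(W)={1,2,3,4,5}: W {1,2,3,4,5}->{2,3,4,5}
So after all 4 constraints: D(Y) = {2,4,5}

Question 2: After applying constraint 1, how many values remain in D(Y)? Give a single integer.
Answer: 3

Derivation:
Constraint 1 (U < Y) on D(U)={1,2,3,5} D(Y)={2,4,5}: U {1,2,3,5}->{1,2,3}
So after constraint 1: D(Y)={2,4,5}, size = 3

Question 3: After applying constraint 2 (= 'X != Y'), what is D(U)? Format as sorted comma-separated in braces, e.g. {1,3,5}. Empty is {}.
Constraint 1 (U < Y) on D(U)={1,2,3,5} D(Y)={2,4,5}: U {1,2,3,5}->{1,2,3}
Constraint 2 (X != Y) on D(X)={1,2,3,4} D(Y)={2,4,5}: no change
So after constraint 2: D(U) = {1,2,3}

Answer: {1,2,3}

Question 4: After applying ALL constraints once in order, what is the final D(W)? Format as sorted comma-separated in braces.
Constraint 1 (U < Y) on D(U)={1,2,3,5} D(Y)={2,4,5}: U {1,2,3,5}->{1,2,3}
Constraint 2 (X != Y) on D(X)={1,2,3,4} D(Y)={2,4,5}: no change
Constraint 3 (X < Y) on D(X)={1,2,3,4} D(Y)={2,4,5}: no change
Constraint 4 (U < W) on D(U)={1,2,3} D(W)={1,2,3,4,5}: W {1,2,3,4,5}->{2,3,4,5}
So after all 4 constraints: D(W) = {2,3,4,5}

Answer: {2,3,4,5}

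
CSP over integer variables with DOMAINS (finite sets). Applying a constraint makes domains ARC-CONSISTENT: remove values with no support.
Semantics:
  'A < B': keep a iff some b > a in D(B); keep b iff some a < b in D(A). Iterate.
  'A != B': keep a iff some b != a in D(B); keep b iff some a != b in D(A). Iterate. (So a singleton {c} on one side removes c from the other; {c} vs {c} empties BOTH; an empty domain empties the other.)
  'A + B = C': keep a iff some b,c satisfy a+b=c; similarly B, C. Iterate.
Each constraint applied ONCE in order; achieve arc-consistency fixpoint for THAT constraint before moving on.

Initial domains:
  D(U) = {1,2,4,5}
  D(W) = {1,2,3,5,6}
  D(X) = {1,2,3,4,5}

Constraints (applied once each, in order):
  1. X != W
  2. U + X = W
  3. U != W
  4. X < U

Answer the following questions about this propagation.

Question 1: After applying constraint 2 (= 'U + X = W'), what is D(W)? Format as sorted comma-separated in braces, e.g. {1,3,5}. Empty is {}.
Answer: {2,3,5,6}

Derivation:
Constraint 1 (X != W) on D(X)={1,2,3,4,5} D(W)={1,2,3,5,6}: no change
Constraint 2 (U + X = W) on D(U)={1,2,4,5} D(X)={1,2,3,4,5} D(W)={1,2,3,5,6}: W {1,2,3,5,6}->{2,3,5,6}
So after constraint 2: D(W) = {2,3,5,6}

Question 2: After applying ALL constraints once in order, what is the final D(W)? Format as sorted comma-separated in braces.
Answer: {2,3,5,6}

Derivation:
Constraint 1 (X != W) on D(X)={1,2,3,4,5} D(W)={1,2,3,5,6}: no change
Constraint 2 (U + X = W) on D(U)={1,2,4,5} D(X)={1,2,3,4,5} D(W)={1,2,3,5,6}: W {1,2,3,5,6}->{2,3,5,6}
Constraint 3 (U != W) on D(U)={1,2,4,5} D(W)={2,3,5,6}: no change
Constraint 4 (X < U) on D(X)={1,2,3,4,5} D(U)={1,2,4,5}: X {1,2,3,4,5}->{1,2,3,4}; U {1,2,4,5}->{2,4,5}
So after all 4 constraints: D(W) = {2,3,5,6}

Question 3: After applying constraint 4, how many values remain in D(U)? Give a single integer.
Answer: 3

Derivation:
Constraint 1 (X != W) on D(X)={1,2,3,4,5} D(W)={1,2,3,5,6}: no change
Constraint 2 (U + X = W) on D(U)={1,2,4,5} D(X)={1,2,3,4,5} D(W)={1,2,3,5,6}: W {1,2,3,5,6}->{2,3,5,6}
Constraint 3 (U != W) on D(U)={1,2,4,5} D(W)={2,3,5,6}: no change
Constraint 4 (X < U) on D(X)={1,2,3,4,5} D(U)={1,2,4,5}: X {1,2,3,4,5}->{1,2,3,4}; U {1,2,4,5}->{2,4,5}
So after constraint 4: D(U)={2,4,5}, size = 3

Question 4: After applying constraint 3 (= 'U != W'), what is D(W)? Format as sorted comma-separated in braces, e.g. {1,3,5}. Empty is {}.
Constraint 1 (X != W) on D(X)={1,2,3,4,5} D(W)={1,2,3,5,6}: no change
Constraint 2 (U + X = W) on D(U)={1,2,4,5} D(X)={1,2,3,4,5} D(W)={1,2,3,5,6}: W {1,2,3,5,6}->{2,3,5,6}
Constraint 3 (U != W) on D(U)={1,2,4,5} D(W)={2,3,5,6}: no change
So after constraint 3: D(W) = {2,3,5,6}

Answer: {2,3,5,6}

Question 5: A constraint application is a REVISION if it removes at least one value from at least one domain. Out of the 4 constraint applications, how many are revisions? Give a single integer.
Constraint 1 (X != W) on D(X)={1,2,3,4,5} D(W)={1,2,3,5,6}: no change => not a revision
Constraint 2 (U + X = W) on D(U)={1,2,4,5} D(X)={1,2,3,4,5} D(W)={1,2,3,5,6}: W {1,2,3,5,6}->{2,3,5,6} => REVISION
Constraint 3 (U != W) on D(U)={1,2,4,5} D(W)={2,3,5,6}: no change => not a revision
Constraint 4 (X < U) on D(X)={1,2,3,4,5} D(U)={1,2,4,5}: X {1,2,3,4,5}->{1,2,3,4}; U {1,2,4,5}->{2,4,5} => REVISION
Total revisions = 2

Answer: 2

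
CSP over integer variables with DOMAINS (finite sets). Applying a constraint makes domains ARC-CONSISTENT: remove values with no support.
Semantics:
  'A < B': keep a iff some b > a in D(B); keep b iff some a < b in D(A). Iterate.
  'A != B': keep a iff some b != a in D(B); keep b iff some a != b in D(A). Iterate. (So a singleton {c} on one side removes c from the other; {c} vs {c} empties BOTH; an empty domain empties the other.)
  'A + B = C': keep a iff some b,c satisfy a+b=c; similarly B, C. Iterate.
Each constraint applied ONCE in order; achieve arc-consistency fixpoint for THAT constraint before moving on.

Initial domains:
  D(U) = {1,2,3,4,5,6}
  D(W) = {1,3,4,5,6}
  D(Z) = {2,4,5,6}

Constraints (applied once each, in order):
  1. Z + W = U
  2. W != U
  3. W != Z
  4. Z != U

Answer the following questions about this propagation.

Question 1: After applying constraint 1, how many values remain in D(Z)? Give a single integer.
Answer: 3

Derivation:
Constraint 1 (Z + W = U) on D(Z)={2,4,5,6} D(W)={1,3,4,5,6} D(U)={1,2,3,4,5,6}: Z {2,4,5,6}->{2,4,5}; W {1,3,4,5,6}->{1,3,4}; U {1,2,3,4,5,6}->{3,5,6}
So after constraint 1: D(Z)={2,4,5}, size = 3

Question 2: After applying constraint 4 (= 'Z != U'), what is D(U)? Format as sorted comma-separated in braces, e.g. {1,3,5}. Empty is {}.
Answer: {3,5,6}

Derivation:
Constraint 1 (Z + W = U) on D(Z)={2,4,5,6} D(W)={1,3,4,5,6} D(U)={1,2,3,4,5,6}: Z {2,4,5,6}->{2,4,5}; W {1,3,4,5,6}->{1,3,4}; U {1,2,3,4,5,6}->{3,5,6}
Constraint 2 (W != U) on D(W)={1,3,4} D(U)={3,5,6}: no change
Constraint 3 (W != Z) on D(W)={1,3,4} D(Z)={2,4,5}: no change
Constraint 4 (Z != U) on D(Z)={2,4,5} D(U)={3,5,6}: no change
So after constraint 4: D(U) = {3,5,6}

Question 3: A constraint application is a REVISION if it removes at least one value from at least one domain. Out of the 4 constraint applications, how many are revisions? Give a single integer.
Answer: 1

Derivation:
Constraint 1 (Z + W = U) on D(Z)={2,4,5,6} D(W)={1,3,4,5,6} D(U)={1,2,3,4,5,6}: Z {2,4,5,6}->{2,4,5}; W {1,3,4,5,6}->{1,3,4}; U {1,2,3,4,5,6}->{3,5,6} => REVISION
Constraint 2 (W != U) on D(W)={1,3,4} D(U)={3,5,6}: no change => not a revision
Constraint 3 (W != Z) on D(W)={1,3,4} D(Z)={2,4,5}: no change => not a revision
Constraint 4 (Z != U) on D(Z)={2,4,5} D(U)={3,5,6}: no change => not a revision
Total revisions = 1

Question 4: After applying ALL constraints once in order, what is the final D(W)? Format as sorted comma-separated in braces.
Constraint 1 (Z + W = U) on D(Z)={2,4,5,6} D(W)={1,3,4,5,6} D(U)={1,2,3,4,5,6}: Z {2,4,5,6}->{2,4,5}; W {1,3,4,5,6}->{1,3,4}; U {1,2,3,4,5,6}->{3,5,6}
Constraint 2 (W != U) on D(W)={1,3,4} D(U)={3,5,6}: no change
Constraint 3 (W != Z) on D(W)={1,3,4} D(Z)={2,4,5}: no change
Constraint 4 (Z != U) on D(Z)={2,4,5} D(U)={3,5,6}: no change
So after all 4 constraints: D(W) = {1,3,4}

Answer: {1,3,4}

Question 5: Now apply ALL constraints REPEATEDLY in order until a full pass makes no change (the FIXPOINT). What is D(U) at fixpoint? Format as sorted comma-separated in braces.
Answer: {3,5,6}

Derivation:
pass 0 (initial): D(U)={1,2,3,4,5,6}
pass 1: U {1,2,3,4,5,6}->{3,5,6}; W {1,3,4,5,6}->{1,3,4}; Z {2,4,5,6}->{2,4,5}
pass 2: no change
Fixpoint after 2 passes: D(U) = {3,5,6}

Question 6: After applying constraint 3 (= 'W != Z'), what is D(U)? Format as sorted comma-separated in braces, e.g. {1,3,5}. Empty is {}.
Constraint 1 (Z + W = U) on D(Z)={2,4,5,6} D(W)={1,3,4,5,6} D(U)={1,2,3,4,5,6}: Z {2,4,5,6}->{2,4,5}; W {1,3,4,5,6}->{1,3,4}; U {1,2,3,4,5,6}->{3,5,6}
Constraint 2 (W != U) on D(W)={1,3,4} D(U)={3,5,6}: no change
Constraint 3 (W != Z) on D(W)={1,3,4} D(Z)={2,4,5}: no change
So after constraint 3: D(U) = {3,5,6}

Answer: {3,5,6}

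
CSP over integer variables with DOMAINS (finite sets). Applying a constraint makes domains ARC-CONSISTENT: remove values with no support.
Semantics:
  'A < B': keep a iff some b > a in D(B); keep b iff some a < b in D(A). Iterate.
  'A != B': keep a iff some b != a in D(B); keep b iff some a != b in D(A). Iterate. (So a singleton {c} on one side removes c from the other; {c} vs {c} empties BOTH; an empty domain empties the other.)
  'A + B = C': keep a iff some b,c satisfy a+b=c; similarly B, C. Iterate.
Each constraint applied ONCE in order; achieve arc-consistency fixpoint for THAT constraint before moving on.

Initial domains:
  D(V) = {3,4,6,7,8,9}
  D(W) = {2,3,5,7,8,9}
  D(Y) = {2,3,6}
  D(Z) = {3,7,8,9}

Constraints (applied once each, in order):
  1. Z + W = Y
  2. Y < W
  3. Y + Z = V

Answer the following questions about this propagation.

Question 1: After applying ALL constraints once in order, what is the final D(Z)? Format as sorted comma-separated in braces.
Constraint 1 (Z + W = Y) on D(Z)={3,7,8,9} D(W)={2,3,5,7,8,9} D(Y)={2,3,6}: Z {3,7,8,9}->{3}; W {2,3,5,7,8,9}->{3}; Y {2,3,6}->{6}
Constraint 2 (Y < W) on D(Y)={6} D(W)={3}: Y {6}->{}; W {3}->{}
Constraint 3 (Y + Z = V) on D(Y)={} D(Z)={3} D(V)={3,4,6,7,8,9}: Z {3}->{}; V {3,4,6,7,8,9}->{}
So after all 3 constraints: D(Z) = {}

Answer: {}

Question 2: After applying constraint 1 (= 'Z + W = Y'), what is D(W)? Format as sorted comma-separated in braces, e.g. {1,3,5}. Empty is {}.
Answer: {3}

Derivation:
Constraint 1 (Z + W = Y) on D(Z)={3,7,8,9} D(W)={2,3,5,7,8,9} D(Y)={2,3,6}: Z {3,7,8,9}->{3}; W {2,3,5,7,8,9}->{3}; Y {2,3,6}->{6}
So after constraint 1: D(W) = {3}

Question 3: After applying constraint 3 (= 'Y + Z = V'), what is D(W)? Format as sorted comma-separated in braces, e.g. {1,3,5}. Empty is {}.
Constraint 1 (Z + W = Y) on D(Z)={3,7,8,9} D(W)={2,3,5,7,8,9} D(Y)={2,3,6}: Z {3,7,8,9}->{3}; W {2,3,5,7,8,9}->{3}; Y {2,3,6}->{6}
Constraint 2 (Y < W) on D(Y)={6} D(W)={3}: Y {6}->{}; W {3}->{}
Constraint 3 (Y + Z = V) on D(Y)={} D(Z)={3} D(V)={3,4,6,7,8,9}: Z {3}->{}; V {3,4,6,7,8,9}->{}
So after constraint 3: D(W) = {}

Answer: {}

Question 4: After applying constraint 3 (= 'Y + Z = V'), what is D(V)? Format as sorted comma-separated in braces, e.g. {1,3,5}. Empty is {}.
Answer: {}

Derivation:
Constraint 1 (Z + W = Y) on D(Z)={3,7,8,9} D(W)={2,3,5,7,8,9} D(Y)={2,3,6}: Z {3,7,8,9}->{3}; W {2,3,5,7,8,9}->{3}; Y {2,3,6}->{6}
Constraint 2 (Y < W) on D(Y)={6} D(W)={3}: Y {6}->{}; W {3}->{}
Constraint 3 (Y + Z = V) on D(Y)={} D(Z)={3} D(V)={3,4,6,7,8,9}: Z {3}->{}; V {3,4,6,7,8,9}->{}
So after constraint 3: D(V) = {}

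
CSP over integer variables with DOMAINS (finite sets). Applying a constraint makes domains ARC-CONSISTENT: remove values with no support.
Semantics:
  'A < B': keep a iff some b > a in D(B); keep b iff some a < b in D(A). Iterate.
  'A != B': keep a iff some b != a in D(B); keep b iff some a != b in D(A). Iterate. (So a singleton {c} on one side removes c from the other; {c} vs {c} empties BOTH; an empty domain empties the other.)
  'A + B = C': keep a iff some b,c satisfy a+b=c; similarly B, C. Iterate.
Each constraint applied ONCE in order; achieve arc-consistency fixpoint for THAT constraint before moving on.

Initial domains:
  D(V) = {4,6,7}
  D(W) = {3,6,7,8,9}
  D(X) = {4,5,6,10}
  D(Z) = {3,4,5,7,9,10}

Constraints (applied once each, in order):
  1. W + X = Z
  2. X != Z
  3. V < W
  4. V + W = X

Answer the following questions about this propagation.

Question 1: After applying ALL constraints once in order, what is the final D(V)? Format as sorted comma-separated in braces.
Constraint 1 (W + X = Z) on D(W)={3,6,7,8,9} D(X)={4,5,6,10} D(Z)={3,4,5,7,9,10}: W {3,6,7,8,9}->{3,6}; X {4,5,6,10}->{4,6}; Z {3,4,5,7,9,10}->{7,9,10}
Constraint 2 (X != Z) on D(X)={4,6} D(Z)={7,9,10}: no change
Constraint 3 (V < W) on D(V)={4,6,7} D(W)={3,6}: V {4,6,7}->{4}; W {3,6}->{6}
Constraint 4 (V + W = X) on D(V)={4} D(W)={6} D(X)={4,6}: V {4}->{}; W {6}->{}; X {4,6}->{}
So after all 4 constraints: D(V) = {}

Answer: {}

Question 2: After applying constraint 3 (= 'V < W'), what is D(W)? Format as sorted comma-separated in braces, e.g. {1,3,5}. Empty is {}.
Constraint 1 (W + X = Z) on D(W)={3,6,7,8,9} D(X)={4,5,6,10} D(Z)={3,4,5,7,9,10}: W {3,6,7,8,9}->{3,6}; X {4,5,6,10}->{4,6}; Z {3,4,5,7,9,10}->{7,9,10}
Constraint 2 (X != Z) on D(X)={4,6} D(Z)={7,9,10}: no change
Constraint 3 (V < W) on D(V)={4,6,7} D(W)={3,6}: V {4,6,7}->{4}; W {3,6}->{6}
So after constraint 3: D(W) = {6}

Answer: {6}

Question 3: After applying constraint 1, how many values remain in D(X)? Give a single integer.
Answer: 2

Derivation:
Constraint 1 (W + X = Z) on D(W)={3,6,7,8,9} D(X)={4,5,6,10} D(Z)={3,4,5,7,9,10}: W {3,6,7,8,9}->{3,6}; X {4,5,6,10}->{4,6}; Z {3,4,5,7,9,10}->{7,9,10}
So after constraint 1: D(X)={4,6}, size = 2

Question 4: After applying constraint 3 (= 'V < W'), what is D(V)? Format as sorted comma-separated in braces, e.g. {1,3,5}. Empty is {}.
Constraint 1 (W + X = Z) on D(W)={3,6,7,8,9} D(X)={4,5,6,10} D(Z)={3,4,5,7,9,10}: W {3,6,7,8,9}->{3,6}; X {4,5,6,10}->{4,6}; Z {3,4,5,7,9,10}->{7,9,10}
Constraint 2 (X != Z) on D(X)={4,6} D(Z)={7,9,10}: no change
Constraint 3 (V < W) on D(V)={4,6,7} D(W)={3,6}: V {4,6,7}->{4}; W {3,6}->{6}
So after constraint 3: D(V) = {4}

Answer: {4}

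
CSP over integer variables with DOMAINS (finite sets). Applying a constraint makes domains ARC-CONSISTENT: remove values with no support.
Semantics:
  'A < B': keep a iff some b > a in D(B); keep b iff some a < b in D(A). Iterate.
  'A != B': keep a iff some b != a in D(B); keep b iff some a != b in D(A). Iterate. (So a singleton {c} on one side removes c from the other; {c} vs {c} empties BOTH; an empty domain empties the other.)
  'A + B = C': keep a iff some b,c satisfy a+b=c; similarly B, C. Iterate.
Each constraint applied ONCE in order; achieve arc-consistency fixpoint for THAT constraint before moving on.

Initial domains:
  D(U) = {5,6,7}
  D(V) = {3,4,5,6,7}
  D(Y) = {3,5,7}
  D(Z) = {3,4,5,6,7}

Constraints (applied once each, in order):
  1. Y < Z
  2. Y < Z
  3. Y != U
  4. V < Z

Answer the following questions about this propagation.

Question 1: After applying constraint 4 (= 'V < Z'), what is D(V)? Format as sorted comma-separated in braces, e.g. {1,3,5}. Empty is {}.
Answer: {3,4,5,6}

Derivation:
Constraint 1 (Y < Z) on D(Y)={3,5,7} D(Z)={3,4,5,6,7}: Y {3,5,7}->{3,5}; Z {3,4,5,6,7}->{4,5,6,7}
Constraint 2 (Y < Z) on D(Y)={3,5} D(Z)={4,5,6,7}: no change
Constraint 3 (Y != U) on D(Y)={3,5} D(U)={5,6,7}: no change
Constraint 4 (V < Z) on D(V)={3,4,5,6,7} D(Z)={4,5,6,7}: V {3,4,5,6,7}->{3,4,5,6}
So after constraint 4: D(V) = {3,4,5,6}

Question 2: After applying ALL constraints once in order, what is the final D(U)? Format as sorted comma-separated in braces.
Answer: {5,6,7}

Derivation:
Constraint 1 (Y < Z) on D(Y)={3,5,7} D(Z)={3,4,5,6,7}: Y {3,5,7}->{3,5}; Z {3,4,5,6,7}->{4,5,6,7}
Constraint 2 (Y < Z) on D(Y)={3,5} D(Z)={4,5,6,7}: no change
Constraint 3 (Y != U) on D(Y)={3,5} D(U)={5,6,7}: no change
Constraint 4 (V < Z) on D(V)={3,4,5,6,7} D(Z)={4,5,6,7}: V {3,4,5,6,7}->{3,4,5,6}
So after all 4 constraints: D(U) = {5,6,7}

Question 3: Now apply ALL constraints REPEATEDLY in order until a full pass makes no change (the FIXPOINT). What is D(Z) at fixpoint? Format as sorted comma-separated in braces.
Answer: {4,5,6,7}

Derivation:
pass 0 (initial): D(Z)={3,4,5,6,7}
pass 1: V {3,4,5,6,7}->{3,4,5,6}; Y {3,5,7}->{3,5}; Z {3,4,5,6,7}->{4,5,6,7}
pass 2: no change
Fixpoint after 2 passes: D(Z) = {4,5,6,7}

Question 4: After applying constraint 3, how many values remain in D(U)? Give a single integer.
Answer: 3

Derivation:
Constraint 1 (Y < Z) on D(Y)={3,5,7} D(Z)={3,4,5,6,7}: Y {3,5,7}->{3,5}; Z {3,4,5,6,7}->{4,5,6,7}
Constraint 2 (Y < Z) on D(Y)={3,5} D(Z)={4,5,6,7}: no change
Constraint 3 (Y != U) on D(Y)={3,5} D(U)={5,6,7}: no change
So after constraint 3: D(U)={5,6,7}, size = 3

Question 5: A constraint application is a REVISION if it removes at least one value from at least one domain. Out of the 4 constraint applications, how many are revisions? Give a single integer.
Constraint 1 (Y < Z) on D(Y)={3,5,7} D(Z)={3,4,5,6,7}: Y {3,5,7}->{3,5}; Z {3,4,5,6,7}->{4,5,6,7} => REVISION
Constraint 2 (Y < Z) on D(Y)={3,5} D(Z)={4,5,6,7}: no change => not a revision
Constraint 3 (Y != U) on D(Y)={3,5} D(U)={5,6,7}: no change => not a revision
Constraint 4 (V < Z) on D(V)={3,4,5,6,7} D(Z)={4,5,6,7}: V {3,4,5,6,7}->{3,4,5,6} => REVISION
Total revisions = 2

Answer: 2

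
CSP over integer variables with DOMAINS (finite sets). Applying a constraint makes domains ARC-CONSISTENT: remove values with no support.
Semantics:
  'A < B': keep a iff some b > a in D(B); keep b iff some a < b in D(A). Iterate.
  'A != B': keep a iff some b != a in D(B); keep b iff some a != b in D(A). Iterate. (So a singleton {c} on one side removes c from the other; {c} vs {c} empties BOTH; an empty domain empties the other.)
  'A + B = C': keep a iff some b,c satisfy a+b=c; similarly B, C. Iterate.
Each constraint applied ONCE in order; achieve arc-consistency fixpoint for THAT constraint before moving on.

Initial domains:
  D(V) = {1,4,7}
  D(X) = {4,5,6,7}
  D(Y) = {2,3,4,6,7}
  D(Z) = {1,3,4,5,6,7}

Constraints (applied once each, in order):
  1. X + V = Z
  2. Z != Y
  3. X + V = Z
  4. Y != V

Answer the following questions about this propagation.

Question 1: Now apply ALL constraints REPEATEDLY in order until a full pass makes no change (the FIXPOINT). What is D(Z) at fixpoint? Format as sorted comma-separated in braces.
pass 0 (initial): D(Z)={1,3,4,5,6,7}
pass 1: V {1,4,7}->{1}; X {4,5,6,7}->{4,5,6}; Z {1,3,4,5,6,7}->{5,6,7}
pass 2: no change
Fixpoint after 2 passes: D(Z) = {5,6,7}

Answer: {5,6,7}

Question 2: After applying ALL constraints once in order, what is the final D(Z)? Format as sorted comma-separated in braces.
Answer: {5,6,7}

Derivation:
Constraint 1 (X + V = Z) on D(X)={4,5,6,7} D(V)={1,4,7} D(Z)={1,3,4,5,6,7}: X {4,5,6,7}->{4,5,6}; V {1,4,7}->{1}; Z {1,3,4,5,6,7}->{5,6,7}
Constraint 2 (Z != Y) on D(Z)={5,6,7} D(Y)={2,3,4,6,7}: no change
Constraint 3 (X + V = Z) on D(X)={4,5,6} D(V)={1} D(Z)={5,6,7}: no change
Constraint 4 (Y != V) on D(Y)={2,3,4,6,7} D(V)={1}: no change
So after all 4 constraints: D(Z) = {5,6,7}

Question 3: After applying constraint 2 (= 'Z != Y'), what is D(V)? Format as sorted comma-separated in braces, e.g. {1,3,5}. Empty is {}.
Answer: {1}

Derivation:
Constraint 1 (X + V = Z) on D(X)={4,5,6,7} D(V)={1,4,7} D(Z)={1,3,4,5,6,7}: X {4,5,6,7}->{4,5,6}; V {1,4,7}->{1}; Z {1,3,4,5,6,7}->{5,6,7}
Constraint 2 (Z != Y) on D(Z)={5,6,7} D(Y)={2,3,4,6,7}: no change
So after constraint 2: D(V) = {1}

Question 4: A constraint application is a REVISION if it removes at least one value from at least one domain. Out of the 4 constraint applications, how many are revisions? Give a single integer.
Answer: 1

Derivation:
Constraint 1 (X + V = Z) on D(X)={4,5,6,7} D(V)={1,4,7} D(Z)={1,3,4,5,6,7}: X {4,5,6,7}->{4,5,6}; V {1,4,7}->{1}; Z {1,3,4,5,6,7}->{5,6,7} => REVISION
Constraint 2 (Z != Y) on D(Z)={5,6,7} D(Y)={2,3,4,6,7}: no change => not a revision
Constraint 3 (X + V = Z) on D(X)={4,5,6} D(V)={1} D(Z)={5,6,7}: no change => not a revision
Constraint 4 (Y != V) on D(Y)={2,3,4,6,7} D(V)={1}: no change => not a revision
Total revisions = 1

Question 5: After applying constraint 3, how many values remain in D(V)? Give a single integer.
Constraint 1 (X + V = Z) on D(X)={4,5,6,7} D(V)={1,4,7} D(Z)={1,3,4,5,6,7}: X {4,5,6,7}->{4,5,6}; V {1,4,7}->{1}; Z {1,3,4,5,6,7}->{5,6,7}
Constraint 2 (Z != Y) on D(Z)={5,6,7} D(Y)={2,3,4,6,7}: no change
Constraint 3 (X + V = Z) on D(X)={4,5,6} D(V)={1} D(Z)={5,6,7}: no change
So after constraint 3: D(V)={1}, size = 1

Answer: 1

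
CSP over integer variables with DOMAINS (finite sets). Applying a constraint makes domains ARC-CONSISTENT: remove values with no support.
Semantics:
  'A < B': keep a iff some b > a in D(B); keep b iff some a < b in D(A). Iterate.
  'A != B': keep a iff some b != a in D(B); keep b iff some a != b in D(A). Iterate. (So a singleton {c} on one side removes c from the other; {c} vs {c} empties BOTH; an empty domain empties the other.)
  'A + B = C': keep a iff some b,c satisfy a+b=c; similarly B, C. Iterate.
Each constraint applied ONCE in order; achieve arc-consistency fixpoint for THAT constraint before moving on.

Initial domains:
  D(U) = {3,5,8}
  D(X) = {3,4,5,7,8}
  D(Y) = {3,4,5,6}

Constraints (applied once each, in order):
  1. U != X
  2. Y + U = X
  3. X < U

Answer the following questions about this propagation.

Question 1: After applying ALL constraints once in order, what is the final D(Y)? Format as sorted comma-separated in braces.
Constraint 1 (U != X) on D(U)={3,5,8} D(X)={3,4,5,7,8}: no change
Constraint 2 (Y + U = X) on D(Y)={3,4,5,6} D(U)={3,5,8} D(X)={3,4,5,7,8}: Y {3,4,5,6}->{3,4,5}; U {3,5,8}->{3,5}; X {3,4,5,7,8}->{7,8}
Constraint 3 (X < U) on D(X)={7,8} D(U)={3,5}: X {7,8}->{}; U {3,5}->{}
So after all 3 constraints: D(Y) = {3,4,5}

Answer: {3,4,5}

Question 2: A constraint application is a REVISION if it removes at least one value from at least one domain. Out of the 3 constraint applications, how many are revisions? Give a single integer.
Answer: 2

Derivation:
Constraint 1 (U != X) on D(U)={3,5,8} D(X)={3,4,5,7,8}: no change => not a revision
Constraint 2 (Y + U = X) on D(Y)={3,4,5,6} D(U)={3,5,8} D(X)={3,4,5,7,8}: Y {3,4,5,6}->{3,4,5}; U {3,5,8}->{3,5}; X {3,4,5,7,8}->{7,8} => REVISION
Constraint 3 (X < U) on D(X)={7,8} D(U)={3,5}: X {7,8}->{}; U {3,5}->{} => REVISION
Total revisions = 2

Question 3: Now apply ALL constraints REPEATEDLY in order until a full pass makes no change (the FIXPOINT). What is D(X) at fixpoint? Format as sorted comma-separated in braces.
pass 0 (initial): D(X)={3,4,5,7,8}
pass 1: U {3,5,8}->{}; X {3,4,5,7,8}->{}; Y {3,4,5,6}->{3,4,5}
pass 2: Y {3,4,5}->{}
pass 3: no change
Fixpoint after 3 passes: D(X) = {}

Answer: {}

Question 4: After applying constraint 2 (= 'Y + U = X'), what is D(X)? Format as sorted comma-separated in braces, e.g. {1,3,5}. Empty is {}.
Constraint 1 (U != X) on D(U)={3,5,8} D(X)={3,4,5,7,8}: no change
Constraint 2 (Y + U = X) on D(Y)={3,4,5,6} D(U)={3,5,8} D(X)={3,4,5,7,8}: Y {3,4,5,6}->{3,4,5}; U {3,5,8}->{3,5}; X {3,4,5,7,8}->{7,8}
So after constraint 2: D(X) = {7,8}

Answer: {7,8}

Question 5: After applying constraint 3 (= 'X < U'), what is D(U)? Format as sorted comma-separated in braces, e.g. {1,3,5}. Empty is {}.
Constraint 1 (U != X) on D(U)={3,5,8} D(X)={3,4,5,7,8}: no change
Constraint 2 (Y + U = X) on D(Y)={3,4,5,6} D(U)={3,5,8} D(X)={3,4,5,7,8}: Y {3,4,5,6}->{3,4,5}; U {3,5,8}->{3,5}; X {3,4,5,7,8}->{7,8}
Constraint 3 (X < U) on D(X)={7,8} D(U)={3,5}: X {7,8}->{}; U {3,5}->{}
So after constraint 3: D(U) = {}

Answer: {}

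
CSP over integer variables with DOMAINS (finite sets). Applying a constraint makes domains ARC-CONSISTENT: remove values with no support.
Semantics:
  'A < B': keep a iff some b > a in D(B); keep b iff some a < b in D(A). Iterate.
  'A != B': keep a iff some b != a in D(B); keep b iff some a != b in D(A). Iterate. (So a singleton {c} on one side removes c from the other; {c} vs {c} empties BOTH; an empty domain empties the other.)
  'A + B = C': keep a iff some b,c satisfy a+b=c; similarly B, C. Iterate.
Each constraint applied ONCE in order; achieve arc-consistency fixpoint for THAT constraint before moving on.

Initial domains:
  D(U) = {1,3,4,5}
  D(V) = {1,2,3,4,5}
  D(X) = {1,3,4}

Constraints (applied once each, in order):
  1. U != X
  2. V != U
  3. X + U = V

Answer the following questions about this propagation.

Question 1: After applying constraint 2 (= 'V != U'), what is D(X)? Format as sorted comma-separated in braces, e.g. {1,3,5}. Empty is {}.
Answer: {1,3,4}

Derivation:
Constraint 1 (U != X) on D(U)={1,3,4,5} D(X)={1,3,4}: no change
Constraint 2 (V != U) on D(V)={1,2,3,4,5} D(U)={1,3,4,5}: no change
So after constraint 2: D(X) = {1,3,4}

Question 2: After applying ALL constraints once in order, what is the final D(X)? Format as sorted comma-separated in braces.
Constraint 1 (U != X) on D(U)={1,3,4,5} D(X)={1,3,4}: no change
Constraint 2 (V != U) on D(V)={1,2,3,4,5} D(U)={1,3,4,5}: no change
Constraint 3 (X + U = V) on D(X)={1,3,4} D(U)={1,3,4,5} D(V)={1,2,3,4,5}: U {1,3,4,5}->{1,3,4}; V {1,2,3,4,5}->{2,4,5}
So after all 3 constraints: D(X) = {1,3,4}

Answer: {1,3,4}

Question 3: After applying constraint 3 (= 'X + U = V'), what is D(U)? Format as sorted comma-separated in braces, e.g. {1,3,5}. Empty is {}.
Answer: {1,3,4}

Derivation:
Constraint 1 (U != X) on D(U)={1,3,4,5} D(X)={1,3,4}: no change
Constraint 2 (V != U) on D(V)={1,2,3,4,5} D(U)={1,3,4,5}: no change
Constraint 3 (X + U = V) on D(X)={1,3,4} D(U)={1,3,4,5} D(V)={1,2,3,4,5}: U {1,3,4,5}->{1,3,4}; V {1,2,3,4,5}->{2,4,5}
So after constraint 3: D(U) = {1,3,4}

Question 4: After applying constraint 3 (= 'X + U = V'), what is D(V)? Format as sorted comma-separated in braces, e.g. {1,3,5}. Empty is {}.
Constraint 1 (U != X) on D(U)={1,3,4,5} D(X)={1,3,4}: no change
Constraint 2 (V != U) on D(V)={1,2,3,4,5} D(U)={1,3,4,5}: no change
Constraint 3 (X + U = V) on D(X)={1,3,4} D(U)={1,3,4,5} D(V)={1,2,3,4,5}: U {1,3,4,5}->{1,3,4}; V {1,2,3,4,5}->{2,4,5}
So after constraint 3: D(V) = {2,4,5}

Answer: {2,4,5}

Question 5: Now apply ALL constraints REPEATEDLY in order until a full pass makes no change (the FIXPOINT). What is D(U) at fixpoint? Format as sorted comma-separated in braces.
Answer: {1,3,4}

Derivation:
pass 0 (initial): D(U)={1,3,4,5}
pass 1: U {1,3,4,5}->{1,3,4}; V {1,2,3,4,5}->{2,4,5}
pass 2: no change
Fixpoint after 2 passes: D(U) = {1,3,4}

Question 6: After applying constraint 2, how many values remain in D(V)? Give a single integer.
Answer: 5

Derivation:
Constraint 1 (U != X) on D(U)={1,3,4,5} D(X)={1,3,4}: no change
Constraint 2 (V != U) on D(V)={1,2,3,4,5} D(U)={1,3,4,5}: no change
So after constraint 2: D(V)={1,2,3,4,5}, size = 5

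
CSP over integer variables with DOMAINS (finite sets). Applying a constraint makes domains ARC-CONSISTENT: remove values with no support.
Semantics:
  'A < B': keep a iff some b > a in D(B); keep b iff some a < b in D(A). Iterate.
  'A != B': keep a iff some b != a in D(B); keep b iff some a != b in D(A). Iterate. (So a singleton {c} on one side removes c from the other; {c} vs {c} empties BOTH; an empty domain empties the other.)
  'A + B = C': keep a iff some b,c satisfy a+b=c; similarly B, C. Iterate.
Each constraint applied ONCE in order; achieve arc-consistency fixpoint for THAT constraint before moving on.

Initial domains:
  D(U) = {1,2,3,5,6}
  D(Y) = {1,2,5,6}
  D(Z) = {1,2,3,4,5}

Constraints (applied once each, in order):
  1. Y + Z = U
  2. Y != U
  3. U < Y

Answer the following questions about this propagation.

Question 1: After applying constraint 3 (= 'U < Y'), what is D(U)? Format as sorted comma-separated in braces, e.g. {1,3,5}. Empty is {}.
Constraint 1 (Y + Z = U) on D(Y)={1,2,5,6} D(Z)={1,2,3,4,5} D(U)={1,2,3,5,6}: Y {1,2,5,6}->{1,2,5}; U {1,2,3,5,6}->{2,3,5,6}
Constraint 2 (Y != U) on D(Y)={1,2,5} D(U)={2,3,5,6}: no change
Constraint 3 (U < Y) on D(U)={2,3,5,6} D(Y)={1,2,5}: U {2,3,5,6}->{2,3}; Y {1,2,5}->{5}
So after constraint 3: D(U) = {2,3}

Answer: {2,3}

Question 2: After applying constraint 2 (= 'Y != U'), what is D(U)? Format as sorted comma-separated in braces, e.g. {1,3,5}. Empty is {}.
Answer: {2,3,5,6}

Derivation:
Constraint 1 (Y + Z = U) on D(Y)={1,2,5,6} D(Z)={1,2,3,4,5} D(U)={1,2,3,5,6}: Y {1,2,5,6}->{1,2,5}; U {1,2,3,5,6}->{2,3,5,6}
Constraint 2 (Y != U) on D(Y)={1,2,5} D(U)={2,3,5,6}: no change
So after constraint 2: D(U) = {2,3,5,6}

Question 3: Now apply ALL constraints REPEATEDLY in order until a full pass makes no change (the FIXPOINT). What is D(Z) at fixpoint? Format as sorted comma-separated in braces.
pass 0 (initial): D(Z)={1,2,3,4,5}
pass 1: U {1,2,3,5,6}->{2,3}; Y {1,2,5,6}->{5}
pass 2: U {2,3}->{}; Y {5}->{}; Z {1,2,3,4,5}->{}
pass 3: no change
Fixpoint after 3 passes: D(Z) = {}

Answer: {}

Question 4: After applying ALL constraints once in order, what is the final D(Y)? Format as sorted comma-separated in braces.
Constraint 1 (Y + Z = U) on D(Y)={1,2,5,6} D(Z)={1,2,3,4,5} D(U)={1,2,3,5,6}: Y {1,2,5,6}->{1,2,5}; U {1,2,3,5,6}->{2,3,5,6}
Constraint 2 (Y != U) on D(Y)={1,2,5} D(U)={2,3,5,6}: no change
Constraint 3 (U < Y) on D(U)={2,3,5,6} D(Y)={1,2,5}: U {2,3,5,6}->{2,3}; Y {1,2,5}->{5}
So after all 3 constraints: D(Y) = {5}

Answer: {5}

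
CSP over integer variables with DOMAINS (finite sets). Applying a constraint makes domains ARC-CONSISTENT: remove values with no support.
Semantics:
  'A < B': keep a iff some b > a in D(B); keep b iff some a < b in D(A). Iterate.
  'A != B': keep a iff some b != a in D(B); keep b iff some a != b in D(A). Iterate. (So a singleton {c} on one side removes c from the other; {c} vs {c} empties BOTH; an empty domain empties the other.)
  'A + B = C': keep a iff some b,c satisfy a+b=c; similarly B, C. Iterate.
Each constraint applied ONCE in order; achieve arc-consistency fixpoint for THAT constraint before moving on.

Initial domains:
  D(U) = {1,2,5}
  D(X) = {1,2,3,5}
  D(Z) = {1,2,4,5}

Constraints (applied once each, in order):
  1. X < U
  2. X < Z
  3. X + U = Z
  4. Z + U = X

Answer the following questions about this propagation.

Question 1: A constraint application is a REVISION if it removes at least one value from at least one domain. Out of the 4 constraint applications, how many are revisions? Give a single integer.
Constraint 1 (X < U) on D(X)={1,2,3,5} D(U)={1,2,5}: X {1,2,3,5}->{1,2,3}; U {1,2,5}->{2,5} => REVISION
Constraint 2 (X < Z) on D(X)={1,2,3} D(Z)={1,2,4,5}: Z {1,2,4,5}->{2,4,5} => REVISION
Constraint 3 (X + U = Z) on D(X)={1,2,3} D(U)={2,5} D(Z)={2,4,5}: X {1,2,3}->{2,3}; U {2,5}->{2}; Z {2,4,5}->{4,5} => REVISION
Constraint 4 (Z + U = X) on D(Z)={4,5} D(U)={2} D(X)={2,3}: Z {4,5}->{}; U {2}->{}; X {2,3}->{} => REVISION
Total revisions = 4

Answer: 4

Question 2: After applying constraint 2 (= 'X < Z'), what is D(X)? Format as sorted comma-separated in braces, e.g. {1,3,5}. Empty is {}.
Constraint 1 (X < U) on D(X)={1,2,3,5} D(U)={1,2,5}: X {1,2,3,5}->{1,2,3}; U {1,2,5}->{2,5}
Constraint 2 (X < Z) on D(X)={1,2,3} D(Z)={1,2,4,5}: Z {1,2,4,5}->{2,4,5}
So after constraint 2: D(X) = {1,2,3}

Answer: {1,2,3}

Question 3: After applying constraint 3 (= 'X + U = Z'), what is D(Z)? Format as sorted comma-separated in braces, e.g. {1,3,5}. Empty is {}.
Answer: {4,5}

Derivation:
Constraint 1 (X < U) on D(X)={1,2,3,5} D(U)={1,2,5}: X {1,2,3,5}->{1,2,3}; U {1,2,5}->{2,5}
Constraint 2 (X < Z) on D(X)={1,2,3} D(Z)={1,2,4,5}: Z {1,2,4,5}->{2,4,5}
Constraint 3 (X + U = Z) on D(X)={1,2,3} D(U)={2,5} D(Z)={2,4,5}: X {1,2,3}->{2,3}; U {2,5}->{2}; Z {2,4,5}->{4,5}
So after constraint 3: D(Z) = {4,5}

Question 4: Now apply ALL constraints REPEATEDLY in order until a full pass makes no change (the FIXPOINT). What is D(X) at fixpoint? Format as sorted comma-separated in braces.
pass 0 (initial): D(X)={1,2,3,5}
pass 1: U {1,2,5}->{}; X {1,2,3,5}->{}; Z {1,2,4,5}->{}
pass 2: no change
Fixpoint after 2 passes: D(X) = {}

Answer: {}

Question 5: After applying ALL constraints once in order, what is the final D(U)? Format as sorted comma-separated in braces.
Constraint 1 (X < U) on D(X)={1,2,3,5} D(U)={1,2,5}: X {1,2,3,5}->{1,2,3}; U {1,2,5}->{2,5}
Constraint 2 (X < Z) on D(X)={1,2,3} D(Z)={1,2,4,5}: Z {1,2,4,5}->{2,4,5}
Constraint 3 (X + U = Z) on D(X)={1,2,3} D(U)={2,5} D(Z)={2,4,5}: X {1,2,3}->{2,3}; U {2,5}->{2}; Z {2,4,5}->{4,5}
Constraint 4 (Z + U = X) on D(Z)={4,5} D(U)={2} D(X)={2,3}: Z {4,5}->{}; U {2}->{}; X {2,3}->{}
So after all 4 constraints: D(U) = {}

Answer: {}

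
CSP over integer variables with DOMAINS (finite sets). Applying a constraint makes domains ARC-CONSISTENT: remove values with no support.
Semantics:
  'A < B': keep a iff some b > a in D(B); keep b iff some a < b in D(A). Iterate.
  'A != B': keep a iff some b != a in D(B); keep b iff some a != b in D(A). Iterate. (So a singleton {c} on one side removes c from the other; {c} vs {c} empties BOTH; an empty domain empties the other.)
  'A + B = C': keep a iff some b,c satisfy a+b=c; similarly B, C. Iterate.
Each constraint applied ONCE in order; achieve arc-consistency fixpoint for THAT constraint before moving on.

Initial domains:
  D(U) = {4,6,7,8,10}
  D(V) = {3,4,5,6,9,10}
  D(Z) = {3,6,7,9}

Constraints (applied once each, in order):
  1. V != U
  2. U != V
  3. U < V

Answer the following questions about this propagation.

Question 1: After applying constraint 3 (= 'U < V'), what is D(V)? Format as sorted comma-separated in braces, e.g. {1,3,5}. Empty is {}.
Constraint 1 (V != U) on D(V)={3,4,5,6,9,10} D(U)={4,6,7,8,10}: no change
Constraint 2 (U != V) on D(U)={4,6,7,8,10} D(V)={3,4,5,6,9,10}: no change
Constraint 3 (U < V) on D(U)={4,6,7,8,10} D(V)={3,4,5,6,9,10}: U {4,6,7,8,10}->{4,6,7,8}; V {3,4,5,6,9,10}->{5,6,9,10}
So after constraint 3: D(V) = {5,6,9,10}

Answer: {5,6,9,10}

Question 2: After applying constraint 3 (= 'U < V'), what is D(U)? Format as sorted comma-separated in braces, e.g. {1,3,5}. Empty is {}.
Constraint 1 (V != U) on D(V)={3,4,5,6,9,10} D(U)={4,6,7,8,10}: no change
Constraint 2 (U != V) on D(U)={4,6,7,8,10} D(V)={3,4,5,6,9,10}: no change
Constraint 3 (U < V) on D(U)={4,6,7,8,10} D(V)={3,4,5,6,9,10}: U {4,6,7,8,10}->{4,6,7,8}; V {3,4,5,6,9,10}->{5,6,9,10}
So after constraint 3: D(U) = {4,6,7,8}

Answer: {4,6,7,8}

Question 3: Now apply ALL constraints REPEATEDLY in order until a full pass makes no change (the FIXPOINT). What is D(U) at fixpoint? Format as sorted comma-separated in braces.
Answer: {4,6,7,8}

Derivation:
pass 0 (initial): D(U)={4,6,7,8,10}
pass 1: U {4,6,7,8,10}->{4,6,7,8}; V {3,4,5,6,9,10}->{5,6,9,10}
pass 2: no change
Fixpoint after 2 passes: D(U) = {4,6,7,8}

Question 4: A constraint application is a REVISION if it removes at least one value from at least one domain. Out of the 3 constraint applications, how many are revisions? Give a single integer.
Constraint 1 (V != U) on D(V)={3,4,5,6,9,10} D(U)={4,6,7,8,10}: no change => not a revision
Constraint 2 (U != V) on D(U)={4,6,7,8,10} D(V)={3,4,5,6,9,10}: no change => not a revision
Constraint 3 (U < V) on D(U)={4,6,7,8,10} D(V)={3,4,5,6,9,10}: U {4,6,7,8,10}->{4,6,7,8}; V {3,4,5,6,9,10}->{5,6,9,10} => REVISION
Total revisions = 1

Answer: 1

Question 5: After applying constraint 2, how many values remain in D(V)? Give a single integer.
Answer: 6

Derivation:
Constraint 1 (V != U) on D(V)={3,4,5,6,9,10} D(U)={4,6,7,8,10}: no change
Constraint 2 (U != V) on D(U)={4,6,7,8,10} D(V)={3,4,5,6,9,10}: no change
So after constraint 2: D(V)={3,4,5,6,9,10}, size = 6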